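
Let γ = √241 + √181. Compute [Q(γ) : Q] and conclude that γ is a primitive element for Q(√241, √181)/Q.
[Q(γ) : Q] = 4 (equivalently, Q(γ) = Q(√241, √181))

Obviously Q(γ) ⊆ Q(√241, √181), and [Q(√241, √181):Q] = 4 (since 241, 181 are distinct squarefree integers > 1 with 43621 not a perfect square). To show equality we compute the minimal polynomial of γ. From γ = √241 + √181: γ^2 = 241 + 2√(43621) + 181 = 422 + 2√(43621), so γ^2 - 422 = 2√(43621); squaring, (γ^2 - 422)^2 = 4·43621, i.e. γ^4 - 844γ^2 + 178084 - 174484 = 0, i.e. γ^4 - 844γ^2 + 3600 = 0. So γ is a root of x^4 - 844x^2 + 3600. This polynomial is irreducible over Q: it has no rational root (each ±√241 ± √181 is irrational), and any factorization into two quadratics over Q would force √(43621) ∈ Q (pairing opposite roots) or √241, √181 ∈ Q (other pairings), all impossible. Hence [Q(γ):Q] = 4 = [Q(√241, √181):Q], so Q(γ) = Q(√241, √181).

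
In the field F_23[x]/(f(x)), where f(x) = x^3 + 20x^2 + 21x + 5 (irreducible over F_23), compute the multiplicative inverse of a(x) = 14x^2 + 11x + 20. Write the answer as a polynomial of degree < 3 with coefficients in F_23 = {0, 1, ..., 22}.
a(x)^(-1) ≡ 8x^2 + 10x + 18 (mod f(x))

Since f is irreducible over F_23, F_23[x]/(f) is a field and a(x) ≠ 0 has an inverse. Apply the extended Euclidean algorithm to f(x) and a(x) in F_23[x]: f(x) = (5x + 9)·a(x) + (6x + 9);  a(x) = (10x + 6)·(6x + 9) + (12). The last nonzero remainder is the constant 12 = gcd(f, a) in F_23. Back-substituting through the division chain expresses 12 = s(x)·a(x) + t(x)·f(x) with s(x) ≡ 4x^2 + 5x + 9 (mod f), so (4x^2 + 5x + 9)·a(x) ≡ 12 (mod f). Multiplying by 12^(-1) ≡ 2 in F_23 gives a(x)^(-1) ≡ 2·(4x^2 + 5x + 9) ≡ 8x^2 + 10x + 18 (mod f). Check: (14x^2 + 11x + 20)·(8x^2 + 10x + 18) = 20x^4 + 21x^3 + 16x^2 + 7x + 15 ≡ 1 (mod x^3 + 20x^2 + 21x + 5).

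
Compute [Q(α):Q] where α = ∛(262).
[Q(α):Q] = 3

The minimal polynomial of α is x^3 - 262, irreducible over Q since 262 is not a perfect cube (so x^3 - 262 has no rational root). Hence [Q(α):Q] = deg(m_α) = 3.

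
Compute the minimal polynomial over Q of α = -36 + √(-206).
m_α(x) = x^2 + 72x + 1502

From α + 36 = √(-206), squaring gives (α + 36)^2 = -206, i.e. α^2 + 72α + 1296 = -206, so α^2 + 72α + 1502 = 0. The discriminant of x^2 + 72x + 1502 is (72)^2 - 4·(1502) = 5184 - 6008 = -824, and 4·(-206) is not a perfect square in Q since -206 is squarefree and ≠ 1. Hence x^2 + 72x + 1502 is irreducible over Q and is the minimal polynomial of α.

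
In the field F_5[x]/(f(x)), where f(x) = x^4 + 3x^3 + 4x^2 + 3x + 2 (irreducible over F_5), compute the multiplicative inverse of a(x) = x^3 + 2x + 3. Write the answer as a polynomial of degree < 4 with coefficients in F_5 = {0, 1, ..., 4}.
a(x)^(-1) ≡ 3x^3 + x (mod f(x))

Since f is irreducible over F_5, F_5[x]/(f) is a field and a(x) ≠ 0 has an inverse. Apply the extended Euclidean algorithm to f(x) and a(x) in F_5[x]: f(x) = (x + 3)·a(x) + (2x^2 + 4x + 3);  a(x) = (3x + 4)·(2x^2 + 4x + 3) + (2x + 1);  (2x^2 + 4x + 3) = (x + 4)·(2x + 1) + (4). The last nonzero remainder is the constant 4 = gcd(f, a) in F_5. Back-substituting through the division chain expresses 4 = s(x)·a(x) + t(x)·f(x) with s(x) ≡ 2x^3 + 4x (mod f), so (2x^3 + 4x)·a(x) ≡ 4 (mod f). Multiplying by 4^(-1) ≡ 4 in F_5 gives a(x)^(-1) ≡ 4·(2x^3 + 4x) ≡ 3x^3 + x (mod f). Check: (x^3 + 2x + 3)·(3x^3 + x) = 3x^6 + 2x^4 + 4x^3 + 2x^2 + 3x ≡ 1 (mod x^4 + 3x^3 + 4x^2 + 3x + 2).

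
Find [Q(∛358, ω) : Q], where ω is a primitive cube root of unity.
[Q(∛358, ω) : Q] = 6

[Q(∛358):Q] = 3 (min poly x^3 - 358, irreducible since 358 is not a perfect cube). [Q(ω):Q] = 2 (min poly x^2 + x + 1). Since Q(∛358) ⊂ R and ω ∉ R, we have ω ∉ Q(∛358), so x^2 + x + 1 remains irreducible over Q(∛358) and [Q(∛358, ω) : Q(∛358)] = 2. By the tower law, [Q(∛358, ω) : Q] = 3 · 2 = 6. (In fact Q(∛358, ω) is the splitting field of x^3 - 358 over Q.)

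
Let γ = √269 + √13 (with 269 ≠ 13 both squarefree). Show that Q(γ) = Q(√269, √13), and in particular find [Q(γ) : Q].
[Q(γ) : Q] = 4 (equivalently, Q(γ) = Q(√269, √13))

Obviously Q(γ) ⊆ Q(√269, √13), and [Q(√269, √13):Q] = 4 (since 269, 13 are distinct squarefree integers > 1 with 3497 not a perfect square). To show equality we compute the minimal polynomial of γ. From γ = √269 + √13: γ^2 = 269 + 2√(3497) + 13 = 282 + 2√(3497), so γ^2 - 282 = 2√(3497); squaring, (γ^2 - 282)^2 = 4·3497, i.e. γ^4 - 564γ^2 + 79524 - 13988 = 0, i.e. γ^4 - 564γ^2 + 65536 = 0. So γ is a root of x^4 - 564x^2 + 65536. This polynomial is irreducible over Q: it has no rational root (each ±√269 ± √13 is irrational), and any factorization into two quadratics over Q would force √(3497) ∈ Q (pairing opposite roots) or √269, √13 ∈ Q (other pairings), all impossible. Hence [Q(γ):Q] = 4 = [Q(√269, √13):Q], so Q(γ) = Q(√269, √13).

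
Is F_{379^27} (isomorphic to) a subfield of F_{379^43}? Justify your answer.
No: F_{379^27} is not a subfield of F_{379^43}

F_{p^m} embeds in F_{p^n} iff m | n. Here 27 ∤ 43 (since 43 = 1·27 + 16 with remainder 16 ≠ 0), so F_{379^27} is not a subfield of F_{379^43}. Equivalently: if it were, the tower law would give 27 = [F_{379^27}:F_379] dividing [F_{379^43}:F_379] = 43, contradiction.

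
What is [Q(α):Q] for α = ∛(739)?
[Q(α):Q] = 3

The minimal polynomial of α is x^3 - 739, irreducible over Q since 739 is not a perfect cube (so x^3 - 739 has no rational root). Hence [Q(α):Q] = deg(m_α) = 3.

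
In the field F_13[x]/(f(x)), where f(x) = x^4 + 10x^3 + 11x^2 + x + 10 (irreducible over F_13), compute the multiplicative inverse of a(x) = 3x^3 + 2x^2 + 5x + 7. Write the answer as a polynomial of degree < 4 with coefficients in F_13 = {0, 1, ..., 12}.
a(x)^(-1) ≡ 4x^3 + 10x^2 + 3x (mod f(x))

Since f is irreducible over F_13, F_13[x]/(f) is a field and a(x) ≠ 0 has an inverse. Apply the extended Euclidean algorithm to f(x) and a(x) in F_13[x]: f(x) = (9x + 6)·a(x) + (6x^2 + 12x + 7);  a(x) = (7x + 8)·(6x^2 + 12x + 7) + (3x + 3);  (6x^2 + 12x + 7) = (2x + 2)·(3x + 3) + (1). The last nonzero remainder is the constant 1 = gcd(f, a) in F_13. Back-substituting through the division chain expresses 1 = s(x)·a(x) + t(x)·f(x) with s(x) ≡ 4x^3 + 10x^2 + 3x (mod f), so a(x)^(-1) ≡ s(x) = 4x^3 + 10x^2 + 3x (mod f). Check: (3x^3 + 2x^2 + 5x + 7)·(4x^3 + 10x^2 + 3x) = 12x^6 + 12x^5 + 10x^4 + 6x^3 + 7x^2 + 8x ≡ 1 (mod x^4 + 10x^3 + 11x^2 + x + 10).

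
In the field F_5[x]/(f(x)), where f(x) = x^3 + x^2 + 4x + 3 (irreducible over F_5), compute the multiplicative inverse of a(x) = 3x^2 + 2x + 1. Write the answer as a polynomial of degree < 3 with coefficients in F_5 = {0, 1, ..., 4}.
a(x)^(-1) ≡ 2x^2 (mod f(x))

Since f is irreducible over F_5, F_5[x]/(f) is a field and a(x) ≠ 0 has an inverse. Apply the extended Euclidean algorithm to f(x) and a(x) in F_5[x]: f(x) = (2x + 4)·a(x) + (4x + 4);  a(x) = (2x + 1)·(4x + 4) + (2). The last nonzero remainder is the constant 2 = gcd(f, a) in F_5. Back-substituting through the division chain expresses 2 = s(x)·a(x) + t(x)·f(x) with s(x) ≡ 4x^2 (mod f), so (4x^2)·a(x) ≡ 2 (mod f). Multiplying by 2^(-1) ≡ 3 in F_5 gives a(x)^(-1) ≡ 3·(4x^2) ≡ 2x^2 (mod f). Check: (3x^2 + 2x + 1)·(2x^2) = x^4 + 4x^3 + 2x^2 ≡ 1 (mod x^3 + x^2 + 4x + 3).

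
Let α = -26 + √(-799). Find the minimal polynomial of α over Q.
m_α(x) = x^2 + 52x + 1475

From α + 26 = √(-799), squaring gives (α + 26)^2 = -799, i.e. α^2 + 52α + 676 = -799, so α^2 + 52α + 1475 = 0. The discriminant of x^2 + 52x + 1475 is (52)^2 - 4·(1475) = 2704 - 5900 = -3196, and 4·(-799) is not a perfect square in Q since -799 is squarefree and ≠ 1. Hence x^2 + 52x + 1475 is irreducible over Q and is the minimal polynomial of α.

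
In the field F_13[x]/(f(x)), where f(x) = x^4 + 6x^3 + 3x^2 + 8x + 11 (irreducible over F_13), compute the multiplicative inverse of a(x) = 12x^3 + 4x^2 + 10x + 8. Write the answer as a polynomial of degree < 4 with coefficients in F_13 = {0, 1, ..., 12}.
a(x)^(-1) ≡ 5x^2 + 9x + 11 (mod f(x))

Since f is irreducible over F_13, F_13[x]/(f) is a field and a(x) ≠ 0 has an inverse. Apply the extended Euclidean algorithm to f(x) and a(x) in F_13[x]: f(x) = (12x + 3)·a(x) + (x^2 + 12x);  a(x) = (12x + 3)·(x^2 + 12x) + (8). The last nonzero remainder is the constant 8 = gcd(f, a) in F_13. Back-substituting through the division chain expresses 8 = s(x)·a(x) + t(x)·f(x) with s(x) ≡ x^2 + 7x + 10 (mod f), so (x^2 + 7x + 10)·a(x) ≡ 8 (mod f). Multiplying by 8^(-1) ≡ 5 in F_13 gives a(x)^(-1) ≡ 5·(x^2 + 7x + 10) ≡ 5x^2 + 9x + 11 (mod f). Check: (12x^3 + 4x^2 + 10x + 8)·(5x^2 + 9x + 11) = 8x^5 + 11x^4 + 10x^3 + 5x^2 + 10 ≡ 1 (mod x^4 + 6x^3 + 3x^2 + 8x + 11).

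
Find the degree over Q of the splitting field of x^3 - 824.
[K : Q] = 6

The roots of x^3 - 824 are ∛824, ω∛824, ω^2∛824 where ω = e^(2πi/3) is a primitive cube root of unity, so K = Q(∛824, ω). Now [Q(∛824):Q] = 3 (since 824 is not a perfect cube, x^3 - 824 is irreducible) and [Q(ω):Q] = 2. Both 2 and 3 divide [K:Q], and [K:Q] ≤ 3·2 = 6, so [K:Q] = 6. (Equivalently: Q(∛824) ⊂ R but ω ∉ R, so [K : Q(∛824)] = 2.)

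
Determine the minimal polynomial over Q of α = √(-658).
m_α(x) = x^2 + 658

α satisfies α^2 + 658 = 0, so x^2 + 658 annihilates α. Since d = -658 is squarefree and ≠ 1, it is not a perfect square in Q, so x^2 + 658 has no rational root and is therefore irreducible over Q (a degree-2 polynomial over a field is irreducible iff it has no root). Hence m_α(x) = x^2 + 658.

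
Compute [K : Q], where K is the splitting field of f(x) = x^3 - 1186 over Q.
[K : Q] = 6

The roots of x^3 - 1186 are ∛1186, ω∛1186, ω^2∛1186 where ω = e^(2πi/3) is a primitive cube root of unity, so K = Q(∛1186, ω). Now [Q(∛1186):Q] = 3 (since 1186 is not a perfect cube, x^3 - 1186 is irreducible) and [Q(ω):Q] = 2. Both 2 and 3 divide [K:Q], and [K:Q] ≤ 3·2 = 6, so [K:Q] = 6. (Equivalently: Q(∛1186) ⊂ R but ω ∉ R, so [K : Q(∛1186)] = 2.)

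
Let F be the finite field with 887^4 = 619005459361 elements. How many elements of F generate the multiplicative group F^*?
There are φ(619005459360) = 154661584896 primitive elements

F_q^* is cyclic of order q - 1 = 619005459360. A cyclic group of order m has exactly φ(m) generators. Here m = 619005459360 = 2^5 · 3 · 5 · 29 · 37 · 443 · 2713, so the number of primitive elements is φ(619005459360) = 154661584896.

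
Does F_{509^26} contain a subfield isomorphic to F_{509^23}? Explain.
No: F_{509^23} is not a subfield of F_{509^26}

F_{p^m} embeds in F_{p^n} iff m | n. Here 23 ∤ 26 (since 26 = 1·23 + 3 with remainder 3 ≠ 0), so F_{509^23} is not a subfield of F_{509^26}. Equivalently: if it were, the tower law would give 23 = [F_{509^23}:F_509] dividing [F_{509^26}:F_509] = 26, contradiction.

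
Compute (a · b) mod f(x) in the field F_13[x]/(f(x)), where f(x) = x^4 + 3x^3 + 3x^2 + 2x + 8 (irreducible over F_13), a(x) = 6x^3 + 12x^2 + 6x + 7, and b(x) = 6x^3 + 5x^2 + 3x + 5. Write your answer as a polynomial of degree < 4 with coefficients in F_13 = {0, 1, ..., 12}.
a · b ≡ 12x^3 + 12x^2 + 12x + 12 (mod f(x))

Multiply in F_13[x]: a(x)·b(x) = (6x^3 + 12x^2 + 6x + 7)·(6x^3 + 5x^2 + 3x + 5) = 10x^6 + 11x^5 + 10x^4 + 8x^3 + 9x^2 + 12x + 9. This has degree ≥ 4, so divide by f(x) over F_13: 10x^6 + 11x^5 + 10x^4 + 8x^3 + 9x^2 + 12x + 9 = (10x^2 + 7x + 11)·(x^4 + 3x^3 + 3x^2 + 2x + 8) + (12x^3 + 12x^2 + 12x + 12). Hence a·b ≡ 12x^3 + 12x^2 + 12x + 12 (mod f). (F_13[x]/(f) is a field with 13^4 = 28561 elements since f is irreducible of degree 4.)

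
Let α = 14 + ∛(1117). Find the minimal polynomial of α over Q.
m_α(x) = x^3 - 42x^2 + 588x - 3861

Set β = α - 14 = ∛(1117), so β^3 = 1117. Then (α - 14)^3 - 1117 = 0, i.e. α is a root of g(x) = (x - 14)^3 - 1117 = x^3 - 42x^2 + 588x - 3861. Since g(x) = h(x - 14) where h(x) = x^3 - 1117, and h is irreducible over Q (because 1117 is not a perfect cube, so h has no rational root, and a monic cubic with no rational root is irreducible), g is also irreducible (irreducibility is preserved under the substitution x → x - 14). Hence m_α(x) = x^3 - 42x^2 + 588x - 3861.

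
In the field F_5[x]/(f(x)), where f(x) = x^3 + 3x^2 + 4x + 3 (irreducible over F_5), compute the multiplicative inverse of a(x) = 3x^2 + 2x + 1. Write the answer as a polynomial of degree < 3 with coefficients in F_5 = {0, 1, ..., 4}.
a(x)^(-1) ≡ x^2 + 3x + 2 (mod f(x))

Since f is irreducible over F_5, F_5[x]/(f) is a field and a(x) ≠ 0 has an inverse. Apply the extended Euclidean algorithm to f(x) and a(x) in F_5[x]: f(x) = (2x + 3)·a(x) + (x);  a(x) = (3x + 2)·(x) + (1). The last nonzero remainder is the constant 1 = gcd(f, a) in F_5. Back-substituting through the division chain expresses 1 = s(x)·a(x) + t(x)·f(x) with s(x) ≡ x^2 + 3x + 2 (mod f), so a(x)^(-1) ≡ s(x) = x^2 + 3x + 2 (mod f). Check: (3x^2 + 2x + 1)·(x^2 + 3x + 2) = 3x^4 + x^3 + 3x^2 + 2x + 2 ≡ 1 (mod x^3 + 3x^2 + 4x + 3).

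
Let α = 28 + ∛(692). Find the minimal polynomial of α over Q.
m_α(x) = x^3 - 84x^2 + 2352x - 22644

Set β = α - 28 = ∛(692), so β^3 = 692. Then (α - 28)^3 - 692 = 0, i.e. α is a root of g(x) = (x - 28)^3 - 692 = x^3 - 84x^2 + 2352x - 22644. Since g(x) = h(x - 28) where h(x) = x^3 - 692, and h is irreducible over Q (because 692 is not a perfect cube, so h has no rational root, and a monic cubic with no rational root is irreducible), g is also irreducible (irreducibility is preserved under the substitution x → x - 28). Hence m_α(x) = x^3 - 84x^2 + 2352x - 22644.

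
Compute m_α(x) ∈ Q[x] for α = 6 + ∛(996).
m_α(x) = x^3 - 18x^2 + 108x - 1212

Set β = α - 6 = ∛(996), so β^3 = 996. Then (α - 6)^3 - 996 = 0, i.e. α is a root of g(x) = (x - 6)^3 - 996 = x^3 - 18x^2 + 108x - 1212. Since g(x) = h(x - 6) where h(x) = x^3 - 996, and h is irreducible over Q (because 996 is not a perfect cube, so h has no rational root, and a monic cubic with no rational root is irreducible), g is also irreducible (irreducibility is preserved under the substitution x → x - 6). Hence m_α(x) = x^3 - 18x^2 + 108x - 1212.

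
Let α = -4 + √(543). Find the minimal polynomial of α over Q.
m_α(x) = x^2 + 8x - 527

From α + 4 = √(543), squaring gives (α + 4)^2 = 543, i.e. α^2 + 8α + 16 = 543, so α^2 + 8α - 527 = 0. The discriminant of x^2 + 8x - 527 is (8)^2 - 4·(-527) = 64 + 2108 = 2172, and 4·(543) is not a perfect square in Q since 543 is squarefree and ≠ 1. Hence x^2 + 8x - 527 is irreducible over Q and is the minimal polynomial of α.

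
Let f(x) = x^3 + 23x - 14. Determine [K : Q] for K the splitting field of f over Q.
[K : Q] = 6

By the rational root test, any rational root of the monic integer polynomial f(x) = x^3 + 23x - 14 must be an integer dividing the constant term -14, i.e. one of ±{1, 2, 7, 14}. Evaluating: f(1) = 10, f(-1) = -38, f(2) = 40, f(-2) = -68, f(7) = 490, f(-7) = -518, f(14) = 3052, f(-14) = -3080; none is 0, so f has no rational root and is therefore irreducible over Q (a cubic with no linear factor over a field is irreducible). For an irreducible cubic, the Galois group is A_3 or S_3 according as the discriminant disc(f) = -4a^3 - 27b^2 = -4·(23)^3 - 27·(-14)^2 = -53960 is or is not a square in Q. Here disc(f) = -53960 is not a perfect square in Q, so the Galois group of f over Q is not contained in A_3 and must be all of S_3. The splitting field has degree |S_3| = 6 over Q, so [K : Q] = 6.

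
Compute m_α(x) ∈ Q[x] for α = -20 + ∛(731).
m_α(x) = x^3 + 60x^2 + 1200x + 7269

Set β = α + 20 = ∛(731), so β^3 = 731. Then (α + 20)^3 - 731 = 0, i.e. α is a root of g(x) = (x + 20)^3 - 731 = x^3 + 60x^2 + 1200x + 7269. Since g(x) = h(x + 20) where h(x) = x^3 - 731, and h is irreducible over Q (because 731 is not a perfect cube, so h has no rational root, and a monic cubic with no rational root is irreducible), g is also irreducible (irreducibility is preserved under the substitution x → x + 20). Hence m_α(x) = x^3 + 60x^2 + 1200x + 7269.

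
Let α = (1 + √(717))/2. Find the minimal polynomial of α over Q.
m_α(x) = x^2 - x - 179

From 2α - 1 = √(717), squaring gives (2α - 1)^2 = 717, i.e. 4α^2 - 4α + 1 = 717, so α^2 - α + (1 - 717)/4 = 0. Since 717 ≡ 1 (mod 4), (1 - 717)/4 = -179 ∈ Z. The polynomial x^2 - x - 179 has discriminant 1 - 4·(-179) = 717, which is not a perfect square in Q (d = 717 is squarefree and ≠ 1), so x^2 - x - 179 is irreducible over Q. It is the minimal polynomial of α.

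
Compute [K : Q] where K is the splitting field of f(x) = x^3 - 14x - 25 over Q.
[K : Q] = 6

By the rational root test, any rational root of the monic integer polynomial f(x) = x^3 - 14x - 25 must be an integer dividing the constant term -25, i.e. one of ±{1, 5, 25}. Evaluating: f(1) = -38, f(-1) = -12, f(5) = 30, f(-5) = -80, f(25) = 15250, f(-25) = -15300; none is 0, so f has no rational root and is therefore irreducible over Q (a cubic with no linear factor over a field is irreducible). For an irreducible cubic, the Galois group is A_3 or S_3 according as the discriminant disc(f) = -4a^3 - 27b^2 = -4·(-14)^3 - 27·(-25)^2 = -5899 is or is not a square in Q. Here disc(f) = -5899 is not a perfect square in Q, so the Galois group of f over Q is not contained in A_3 and must be all of S_3. The splitting field has degree |S_3| = 6 over Q, so [K : Q] = 6.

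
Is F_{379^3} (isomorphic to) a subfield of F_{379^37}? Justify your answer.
No: F_{379^3} is not a subfield of F_{379^37}

F_{p^m} embeds in F_{p^n} iff m | n. Here 3 ∤ 37 (since 37 = 12·3 + 1 with remainder 1 ≠ 0), so F_{379^3} is not a subfield of F_{379^37}. Equivalently: if it were, the tower law would give 3 = [F_{379^3}:F_379] dividing [F_{379^37}:F_379] = 37, contradiction.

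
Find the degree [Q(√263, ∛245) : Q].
[Q(√263, ∛245) : Q] = 6

Let L = Q(√263, ∛245). Since Q(√263) ⊂ L and [Q(√263):Q] = 2, the tower law gives 2 | [L:Q]. Likewise Q(∛245) ⊂ L with [Q(∛245):Q] = 3 (because 245 is not a perfect cube), so 3 | [L:Q]. As gcd(2,3) = 1, [L:Q] is divisible by 6. Conversely L is generated over Q by √263 and ∛245, so [L:Q] ≤ 2·3 = 6. Therefore [Q(√263, ∛245) : Q] = 6.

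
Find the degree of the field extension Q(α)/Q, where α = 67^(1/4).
[Q(α):Q] = 4

α is a root of x^4 - 67. By Eisenstein's criterion at the prime p = 67 (which divides the constant term 67 but p^2 = 4489 does not, since 67 is squarefree), x^4 - 67 is irreducible over Q. Hence [Q(α):Q] = 4.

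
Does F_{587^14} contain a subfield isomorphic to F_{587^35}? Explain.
No: F_{587^35} is not a subfield of F_{587^14}

F_{p^m} embeds in F_{p^n} iff m | n. Here 35 ∤ 14 (since 14 = 0·35 + 14 with remainder 14 ≠ 0), so F_{587^35} is not a subfield of F_{587^14}. Equivalently: if it were, the tower law would give 35 = [F_{587^35}:F_587] dividing [F_{587^14}:F_587] = 14, contradiction.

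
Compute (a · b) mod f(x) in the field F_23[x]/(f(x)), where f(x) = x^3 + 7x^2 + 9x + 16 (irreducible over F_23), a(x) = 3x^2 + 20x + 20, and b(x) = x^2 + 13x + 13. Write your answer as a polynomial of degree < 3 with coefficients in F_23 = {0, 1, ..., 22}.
a · b ≡ 3x^2 + 15x + 20 (mod f(x))

Multiply in F_23[x]: a(x)·b(x) = (3x^2 + 20x + 20)·(x^2 + 13x + 13) = 3x^4 + 13x^3 + 20x^2 + 14x + 7. This has degree ≥ 3, so divide by f(x) over F_23: 3x^4 + 13x^3 + 20x^2 + 14x + 7 = (3x + 15)·(x^3 + 7x^2 + 9x + 16) + (3x^2 + 15x + 20). Hence a·b ≡ 3x^2 + 15x + 20 (mod f). (F_23[x]/(f) is a field with 23^3 = 12167 elements since f is irreducible of degree 3.)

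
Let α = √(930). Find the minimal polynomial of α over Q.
m_α(x) = x^2 - 930

α satisfies α^2 - 930 = 0, so x^2 - 930 annihilates α. Since d = 930 is squarefree and ≠ 1, it is not a perfect square in Q, so x^2 - 930 has no rational root and is therefore irreducible over Q (a degree-2 polynomial over a field is irreducible iff it has no root). Hence m_α(x) = x^2 - 930.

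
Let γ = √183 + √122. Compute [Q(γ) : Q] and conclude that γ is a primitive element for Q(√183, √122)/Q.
[Q(γ) : Q] = 4 (equivalently, Q(γ) = Q(√183, √122))

Obviously Q(γ) ⊆ Q(√183, √122), and [Q(√183, √122):Q] = 4 (since 183, 122 are distinct squarefree integers > 1 with 22326 not a perfect square). To show equality we compute the minimal polynomial of γ. From γ = √183 + √122: γ^2 = 183 + 2√(22326) + 122 = 305 + 2√(22326), so γ^2 - 305 = 2√(22326); squaring, (γ^2 - 305)^2 = 4·22326, i.e. γ^4 - 610γ^2 + 93025 - 89304 = 0, i.e. γ^4 - 610γ^2 + 3721 = 0. So γ is a root of x^4 - 610x^2 + 3721. This polynomial is irreducible over Q: it has no rational root (each ±√183 ± √122 is irrational), and any factorization into two quadratics over Q would force √(22326) ∈ Q (pairing opposite roots) or √183, √122 ∈ Q (other pairings), all impossible. Hence [Q(γ):Q] = 4 = [Q(√183, √122):Q], so Q(γ) = Q(√183, √122).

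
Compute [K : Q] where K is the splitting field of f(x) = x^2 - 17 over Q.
[K : Q] = 2

f(x) = x^2 - 17 factors as (x - √17)(x + √17). The splitting field is K = Q(√17). Since 17 is squarefree and > 1, it is not a perfect square, so x^2 - 17 is irreducible over Q and [Q(√17) : Q] = 2. Hence [K : Q] = 2.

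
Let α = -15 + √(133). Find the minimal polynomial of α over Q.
m_α(x) = x^2 + 30x + 92

From α + 15 = √(133), squaring gives (α + 15)^2 = 133, i.e. α^2 + 30α + 225 = 133, so α^2 + 30α + 92 = 0. The discriminant of x^2 + 30x + 92 is (30)^2 - 4·(92) = 900 - 368 = 532, and 4·(133) is not a perfect square in Q since 133 is squarefree and ≠ 1. Hence x^2 + 30x + 92 is irreducible over Q and is the minimal polynomial of α.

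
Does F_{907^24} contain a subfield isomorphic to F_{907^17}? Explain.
No: F_{907^17} is not a subfield of F_{907^24}

F_{p^m} embeds in F_{p^n} iff m | n. Here 17 ∤ 24 (since 24 = 1·17 + 7 with remainder 7 ≠ 0), so F_{907^17} is not a subfield of F_{907^24}. Equivalently: if it were, the tower law would give 17 = [F_{907^17}:F_907] dividing [F_{907^24}:F_907] = 24, contradiction.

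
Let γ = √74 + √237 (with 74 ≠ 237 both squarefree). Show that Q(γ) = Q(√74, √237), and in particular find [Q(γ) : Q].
[Q(γ) : Q] = 4 (equivalently, Q(γ) = Q(√74, √237))

Obviously Q(γ) ⊆ Q(√74, √237), and [Q(√74, √237):Q] = 4 (since 74, 237 are distinct squarefree integers > 1 with 17538 not a perfect square). To show equality we compute the minimal polynomial of γ. From γ = √74 + √237: γ^2 = 74 + 2√(17538) + 237 = 311 + 2√(17538), so γ^2 - 311 = 2√(17538); squaring, (γ^2 - 311)^2 = 4·17538, i.e. γ^4 - 622γ^2 + 96721 - 70152 = 0, i.e. γ^4 - 622γ^2 + 26569 = 0. So γ is a root of x^4 - 622x^2 + 26569. This polynomial is irreducible over Q: it has no rational root (each ±√74 ± √237 is irrational), and any factorization into two quadratics over Q would force √(17538) ∈ Q (pairing opposite roots) or √74, √237 ∈ Q (other pairings), all impossible. Hence [Q(γ):Q] = 4 = [Q(√74, √237):Q], so Q(γ) = Q(√74, √237).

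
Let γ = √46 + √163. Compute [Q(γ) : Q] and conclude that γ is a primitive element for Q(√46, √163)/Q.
[Q(γ) : Q] = 4 (equivalently, Q(γ) = Q(√46, √163))

Obviously Q(γ) ⊆ Q(√46, √163), and [Q(√46, √163):Q] = 4 (since 46, 163 are distinct squarefree integers > 1 with 7498 not a perfect square). To show equality we compute the minimal polynomial of γ. From γ = √46 + √163: γ^2 = 46 + 2√(7498) + 163 = 209 + 2√(7498), so γ^2 - 209 = 2√(7498); squaring, (γ^2 - 209)^2 = 4·7498, i.e. γ^4 - 418γ^2 + 43681 - 29992 = 0, i.e. γ^4 - 418γ^2 + 13689 = 0. So γ is a root of x^4 - 418x^2 + 13689. This polynomial is irreducible over Q: it has no rational root (each ±√46 ± √163 is irrational), and any factorization into two quadratics over Q would force √(7498) ∈ Q (pairing opposite roots) or √46, √163 ∈ Q (other pairings), all impossible. Hence [Q(γ):Q] = 4 = [Q(√46, √163):Q], so Q(γ) = Q(√46, √163).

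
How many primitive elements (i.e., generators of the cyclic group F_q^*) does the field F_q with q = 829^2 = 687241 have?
There are φ(687240) = 173184 primitive elements

F_q^* is cyclic of order q - 1 = 687240. A cyclic group of order m has exactly φ(m) generators. Here m = 687240 = 2^3 · 3^2 · 5 · 23 · 83, so the number of primitive elements is φ(687240) = 173184.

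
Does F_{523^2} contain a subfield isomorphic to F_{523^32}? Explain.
No: F_{523^32} is not a subfield of F_{523^2}

F_{p^m} embeds in F_{p^n} iff m | n. Here 32 ∤ 2 (since 2 = 0·32 + 2 with remainder 2 ≠ 0), so F_{523^32} is not a subfield of F_{523^2}. Equivalently: if it were, the tower law would give 32 = [F_{523^32}:F_523] dividing [F_{523^2}:F_523] = 2, contradiction.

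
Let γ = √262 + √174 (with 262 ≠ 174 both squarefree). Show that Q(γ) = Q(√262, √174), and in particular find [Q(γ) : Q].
[Q(γ) : Q] = 4 (equivalently, Q(γ) = Q(√262, √174))

Obviously Q(γ) ⊆ Q(√262, √174), and [Q(√262, √174):Q] = 4 (since 262, 174 are distinct squarefree integers > 1 with 45588 not a perfect square). To show equality we compute the minimal polynomial of γ. From γ = √262 + √174: γ^2 = 262 + 2√(45588) + 174 = 436 + 2√(45588), so γ^2 - 436 = 2√(45588); squaring, (γ^2 - 436)^2 = 4·45588, i.e. γ^4 - 872γ^2 + 190096 - 182352 = 0, i.e. γ^4 - 872γ^2 + 7744 = 0. So γ is a root of x^4 - 872x^2 + 7744. This polynomial is irreducible over Q: it has no rational root (each ±√262 ± √174 is irrational), and any factorization into two quadratics over Q would force √(45588) ∈ Q (pairing opposite roots) or √262, √174 ∈ Q (other pairings), all impossible. Hence [Q(γ):Q] = 4 = [Q(√262, √174):Q], so Q(γ) = Q(√262, √174).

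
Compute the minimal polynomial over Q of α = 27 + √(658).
m_α(x) = x^2 - 54x + 71

From α - 27 = √(658), squaring gives (α - 27)^2 = 658, i.e. α^2 - 54α + 729 = 658, so α^2 - 54α + 71 = 0. The discriminant of x^2 - 54x + 71 is (-54)^2 - 4·(71) = 2916 - 284 = 2632, and 4·(658) is not a perfect square in Q since 658 is squarefree and ≠ 1. Hence x^2 - 54x + 71 is irreducible over Q and is the minimal polynomial of α.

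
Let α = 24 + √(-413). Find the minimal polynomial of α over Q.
m_α(x) = x^2 - 48x + 989

From α - 24 = √(-413), squaring gives (α - 24)^2 = -413, i.e. α^2 - 48α + 576 = -413, so α^2 - 48α + 989 = 0. The discriminant of x^2 - 48x + 989 is (-48)^2 - 4·(989) = 2304 - 3956 = -1652, and 4·(-413) is not a perfect square in Q since -413 is squarefree and ≠ 1. Hence x^2 - 48x + 989 is irreducible over Q and is the minimal polynomial of α.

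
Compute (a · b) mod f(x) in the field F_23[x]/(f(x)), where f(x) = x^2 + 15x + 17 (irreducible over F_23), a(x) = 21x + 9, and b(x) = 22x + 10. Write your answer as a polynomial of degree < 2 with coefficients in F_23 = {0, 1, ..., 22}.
a · b ≡ 10x + 10 (mod f(x))

Multiply in F_23[x]: a(x)·b(x) = (21x + 9)·(22x + 10) = 2x^2 + 17x + 21. This has degree ≥ 2, so divide by f(x) over F_23: 2x^2 + 17x + 21 = (2)·(x^2 + 15x + 17) + (10x + 10). Hence a·b ≡ 10x + 10 (mod f). (F_23[x]/(f) is a field with 23^2 = 529 elements since f is irreducible of degree 2.)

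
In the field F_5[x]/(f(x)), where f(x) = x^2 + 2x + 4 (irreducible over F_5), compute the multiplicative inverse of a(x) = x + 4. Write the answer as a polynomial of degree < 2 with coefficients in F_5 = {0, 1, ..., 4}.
a(x)^(-1) ≡ 2x + 1 (mod f(x))

Since f is irreducible over F_5, F_5[x]/(f) is a field and a(x) ≠ 0 has an inverse. Apply the extended Euclidean algorithm to f(x) and a(x) in F_5[x]: f(x) = (x + 3)·a(x) + (2). The last nonzero remainder is the constant 2 = gcd(f, a) in F_5. Back-substituting through the division chain expresses 2 = s(x)·a(x) + t(x)·f(x) with s(x) ≡ 4x + 2 (mod f), so (4x + 2)·a(x) ≡ 2 (mod f). Multiplying by 2^(-1) ≡ 3 in F_5 gives a(x)^(-1) ≡ 3·(4x + 2) ≡ 2x + 1 (mod f). Check: (x + 4)·(2x + 1) = 2x^2 + 4x + 4 ≡ 1 (mod x^2 + 2x + 4).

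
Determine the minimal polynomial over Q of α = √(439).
m_α(x) = x^2 - 439

α satisfies α^2 - 439 = 0, so x^2 - 439 annihilates α. Since d = 439 is squarefree and ≠ 1, it is not a perfect square in Q, so x^2 - 439 has no rational root and is therefore irreducible over Q (a degree-2 polynomial over a field is irreducible iff it has no root). Hence m_α(x) = x^2 - 439.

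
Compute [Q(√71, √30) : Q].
[Q(√71, √30) : Q] = 4

[Q(√71):Q] = 2 (min poly x^2 - 71, irreducible since 71 is squarefree > 1). For the top step, suppose √30 ∈ Q(√71), say √30 = c + d√71 with c, d ∈ Q. Squaring: 30 = c^2 + 71d^2 + 2cd√71. Since √71 ∉ Q this forces 2cd = 0. If d = 0 then √30 = c ∈ Q, contradicting 30 squarefree > 1. If c = 0 then 30 = 71d^2, so 71·30 = (71d)^2 is a perfect square in Q — but 71·30 = 2130 is not a perfect square (since 71 and 30 are distinct squarefree integers). Contradiction. Hence √30 ∉ Q(√71), so x^2 - 30 stays irreducible over Q(√71) and [Q(√71, √30) : Q(√71)] = 2. By the tower law, [Q(√71, √30) : Q] = 2 · 2 = 4.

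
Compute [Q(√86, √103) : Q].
[Q(√86, √103) : Q] = 4

[Q(√86):Q] = 2 (min poly x^2 - 86, irreducible since 86 is squarefree > 1). For the top step, suppose √103 ∈ Q(√86), say √103 = c + d√86 with c, d ∈ Q. Squaring: 103 = c^2 + 86d^2 + 2cd√86. Since √86 ∉ Q this forces 2cd = 0. If d = 0 then √103 = c ∈ Q, contradicting 103 squarefree > 1. If c = 0 then 103 = 86d^2, so 86·103 = (86d)^2 is a perfect square in Q — but 86·103 = 8858 is not a perfect square (since 86 and 103 are distinct squarefree integers). Contradiction. Hence √103 ∉ Q(√86), so x^2 - 103 stays irreducible over Q(√86) and [Q(√86, √103) : Q(√86)] = 2. By the tower law, [Q(√86, √103) : Q] = 2 · 2 = 4.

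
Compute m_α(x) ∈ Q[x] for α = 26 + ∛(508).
m_α(x) = x^3 - 78x^2 + 2028x - 18084

Set β = α - 26 = ∛(508), so β^3 = 508. Then (α - 26)^3 - 508 = 0, i.e. α is a root of g(x) = (x - 26)^3 - 508 = x^3 - 78x^2 + 2028x - 18084. Since g(x) = h(x - 26) where h(x) = x^3 - 508, and h is irreducible over Q (because 508 is not a perfect cube, so h has no rational root, and a monic cubic with no rational root is irreducible), g is also irreducible (irreducibility is preserved under the substitution x → x - 26). Hence m_α(x) = x^3 - 78x^2 + 2028x - 18084.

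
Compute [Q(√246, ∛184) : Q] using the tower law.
[Q(√246, ∛184) : Q] = 6

Let L = Q(√246, ∛184). Since Q(√246) ⊂ L and [Q(√246):Q] = 2, the tower law gives 2 | [L:Q]. Likewise Q(∛184) ⊂ L with [Q(∛184):Q] = 3 (because 184 is not a perfect cube), so 3 | [L:Q]. As gcd(2,3) = 1, [L:Q] is divisible by 6. Conversely L is generated over Q by √246 and ∛184, so [L:Q] ≤ 2·3 = 6. Therefore [Q(√246, ∛184) : Q] = 6.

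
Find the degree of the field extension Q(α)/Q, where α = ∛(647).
[Q(α):Q] = 3

The minimal polynomial of α is x^3 - 647, irreducible over Q since 647 is not a perfect cube (so x^3 - 647 has no rational root). Hence [Q(α):Q] = deg(m_α) = 3.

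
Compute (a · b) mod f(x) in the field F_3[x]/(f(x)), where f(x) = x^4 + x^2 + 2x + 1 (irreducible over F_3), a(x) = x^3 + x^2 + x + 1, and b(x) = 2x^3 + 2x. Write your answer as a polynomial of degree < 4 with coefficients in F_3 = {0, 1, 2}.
a · b ≡ x^3 + 2x + 1 (mod f(x))

Multiply in F_3[x]: a(x)·b(x) = (x^3 + x^2 + x + 1)·(2x^3 + 2x) = 2x^6 + 2x^5 + x^4 + x^3 + 2x^2 + 2x. This has degree ≥ 4, so divide by f(x) over F_3: 2x^6 + 2x^5 + x^4 + x^3 + 2x^2 + 2x = (2x^2 + 2x + 2)·(x^4 + x^2 + 2x + 1) + (x^3 + 2x + 1). Hence a·b ≡ x^3 + 2x + 1 (mod f). (F_3[x]/(f) is a field with 3^4 = 81 elements since f is irreducible of degree 4.)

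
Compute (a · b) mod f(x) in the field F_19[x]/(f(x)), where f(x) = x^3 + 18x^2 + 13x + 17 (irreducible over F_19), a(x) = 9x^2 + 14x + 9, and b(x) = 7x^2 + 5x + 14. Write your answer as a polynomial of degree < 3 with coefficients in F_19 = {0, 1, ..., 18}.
a · b ≡ 7x^2 + 7x + 6 (mod f(x))

Multiply in F_19[x]: a(x)·b(x) = (9x^2 + 14x + 9)·(7x^2 + 5x + 14) = 6x^4 + 10x^3 + 12x^2 + 13x + 12. This has degree ≥ 3, so divide by f(x) over F_19: 6x^4 + 10x^3 + 12x^2 + 13x + 12 = (6x + 16)·(x^3 + 18x^2 + 13x + 17) + (7x^2 + 7x + 6). Hence a·b ≡ 7x^2 + 7x + 6 (mod f). (F_19[x]/(f) is a field with 19^3 = 6859 elements since f is irreducible of degree 3.)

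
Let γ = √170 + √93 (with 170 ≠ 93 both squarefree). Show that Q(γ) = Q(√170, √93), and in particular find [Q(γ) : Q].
[Q(γ) : Q] = 4 (equivalently, Q(γ) = Q(√170, √93))

Obviously Q(γ) ⊆ Q(√170, √93), and [Q(√170, √93):Q] = 4 (since 170, 93 are distinct squarefree integers > 1 with 15810 not a perfect square). To show equality we compute the minimal polynomial of γ. From γ = √170 + √93: γ^2 = 170 + 2√(15810) + 93 = 263 + 2√(15810), so γ^2 - 263 = 2√(15810); squaring, (γ^2 - 263)^2 = 4·15810, i.e. γ^4 - 526γ^2 + 69169 - 63240 = 0, i.e. γ^4 - 526γ^2 + 5929 = 0. So γ is a root of x^4 - 526x^2 + 5929. This polynomial is irreducible over Q: it has no rational root (each ±√170 ± √93 is irrational), and any factorization into two quadratics over Q would force √(15810) ∈ Q (pairing opposite roots) or √170, √93 ∈ Q (other pairings), all impossible. Hence [Q(γ):Q] = 4 = [Q(√170, √93):Q], so Q(γ) = Q(√170, √93).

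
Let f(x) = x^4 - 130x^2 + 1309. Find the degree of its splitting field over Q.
[K : Q] = 4

Solving the quadratic in x^2: x^2 = (130 ± √(130^2 - 4·1309))/2 = (130 ± √11664)/2 = (130 ± 108)/2, giving x^2 = 119 or x^2 = 11. So f(x) = (x^2 - 119)(x^2 - 11) and the roots of f are ±√119, ±√11. Hence the splitting field is K = Q(√119, √11). Since 119 and 11 are distinct squarefree integers > 1, their product 1309 is not a perfect square, so √11 ∉ Q(√119). By the tower law [K:Q] = [Q(√119,√11):Q(√119)] · [Q(√119):Q] = 2 · 2 = 4.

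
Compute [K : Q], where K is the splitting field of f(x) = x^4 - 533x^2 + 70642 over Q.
[K : Q] = 4

Solving the quadratic in x^2: x^2 = (533 ± √(533^2 - 4·70642))/2 = (533 ± √1521)/2 = (533 ± 39)/2, giving x^2 = 286 or x^2 = 247. So f(x) = (x^2 - 286)(x^2 - 247) and the roots of f are ±√286, ±√247. Hence the splitting field is K = Q(√286, √247). Since 286 and 247 are distinct squarefree integers > 1, their product 70642 is not a perfect square, so √247 ∉ Q(√286). By the tower law [K:Q] = [Q(√286,√247):Q(√286)] · [Q(√286):Q] = 2 · 2 = 4.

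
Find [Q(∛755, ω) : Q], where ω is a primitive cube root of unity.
[Q(∛755, ω) : Q] = 6

[Q(∛755):Q] = 3 (min poly x^3 - 755, irreducible since 755 is not a perfect cube). [Q(ω):Q] = 2 (min poly x^2 + x + 1). Since Q(∛755) ⊂ R and ω ∉ R, we have ω ∉ Q(∛755), so x^2 + x + 1 remains irreducible over Q(∛755) and [Q(∛755, ω) : Q(∛755)] = 2. By the tower law, [Q(∛755, ω) : Q] = 3 · 2 = 6. (In fact Q(∛755, ω) is the splitting field of x^3 - 755 over Q.)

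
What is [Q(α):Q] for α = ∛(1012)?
[Q(α):Q] = 3

The minimal polynomial of α is x^3 - 1012, irreducible over Q since 1012 is not a perfect cube (so x^3 - 1012 has no rational root). Hence [Q(α):Q] = deg(m_α) = 3.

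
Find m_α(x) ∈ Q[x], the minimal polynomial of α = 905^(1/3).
m_α(x) = x^3 - 905

α satisfies α^3 = 905, so x^3 - 905 annihilates α. By the rational root test, a rational root p/q (in lowest terms) of x^3 - 905 would satisfy p^3 = 905 q^3, forcing q = 1 and p^3 = 905; but 905 is not a perfect cube, contradiction. A monic cubic over Q with no rational root is irreducible (any nontrivial factorization would include a linear factor). Hence x^3 - 905 is the minimal polynomial of α, and in particular [Q(α):Q] = 3.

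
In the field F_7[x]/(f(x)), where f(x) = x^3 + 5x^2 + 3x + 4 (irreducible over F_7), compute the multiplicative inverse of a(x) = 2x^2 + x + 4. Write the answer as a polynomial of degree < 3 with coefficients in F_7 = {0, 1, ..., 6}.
a(x)^(-1) ≡ 4x^2 + 4x + 2 (mod f(x))

Since f is irreducible over F_7, F_7[x]/(f) is a field and a(x) ≠ 0 has an inverse. Apply the extended Euclidean algorithm to f(x) and a(x) in F_7[x]: f(x) = (4x + 4)·a(x) + (4x + 2);  a(x) = (4x)·(4x + 2) + (4). The last nonzero remainder is the constant 4 = gcd(f, a) in F_7. Back-substituting through the division chain expresses 4 = s(x)·a(x) + t(x)·f(x) with s(x) ≡ 2x^2 + 2x + 1 (mod f), so (2x^2 + 2x + 1)·a(x) ≡ 4 (mod f). Multiplying by 4^(-1) ≡ 2 in F_7 gives a(x)^(-1) ≡ 2·(2x^2 + 2x + 1) ≡ 4x^2 + 4x + 2 (mod f). Check: (2x^2 + x + 4)·(4x^2 + 4x + 2) = x^4 + 5x^3 + 3x^2 + 4x + 1 ≡ 1 (mod x^3 + 5x^2 + 3x + 4).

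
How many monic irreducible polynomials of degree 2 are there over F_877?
There are 384126 monic irreducible polynomials of degree 2 over F_877

Each element of F_{877^2} that lies in no proper subfield is a root of exactly one monic irreducible of degree 2 over F_877, and each such polynomial has 2 distinct roots in F_{877^2}. By Möbius inversion the count is N_877(2) = (1/2) Σ_{d|2} μ(2/d) · 877^d = (1/2)(μ(2)·877^1 + μ(1)·877^2) = 768252/2 = 384126.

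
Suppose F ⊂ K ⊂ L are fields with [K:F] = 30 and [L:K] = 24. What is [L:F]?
[L:F] = 720

The tower law says that for any tower of field extensions F ⊂ K ⊂ L with finite degrees, [L:F] = [L:K] · [K:F]. Here this gives [L:F] = 24 · 30 = 720.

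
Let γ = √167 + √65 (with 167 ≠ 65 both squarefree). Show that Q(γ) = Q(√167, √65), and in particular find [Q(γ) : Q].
[Q(γ) : Q] = 4 (equivalently, Q(γ) = Q(√167, √65))

Obviously Q(γ) ⊆ Q(√167, √65), and [Q(√167, √65):Q] = 4 (since 167, 65 are distinct squarefree integers > 1 with 10855 not a perfect square). To show equality we compute the minimal polynomial of γ. From γ = √167 + √65: γ^2 = 167 + 2√(10855) + 65 = 232 + 2√(10855), so γ^2 - 232 = 2√(10855); squaring, (γ^2 - 232)^2 = 4·10855, i.e. γ^4 - 464γ^2 + 53824 - 43420 = 0, i.e. γ^4 - 464γ^2 + 10404 = 0. So γ is a root of x^4 - 464x^2 + 10404. This polynomial is irreducible over Q: it has no rational root (each ±√167 ± √65 is irrational), and any factorization into two quadratics over Q would force √(10855) ∈ Q (pairing opposite roots) or √167, √65 ∈ Q (other pairings), all impossible. Hence [Q(γ):Q] = 4 = [Q(√167, √65):Q], so Q(γ) = Q(√167, √65).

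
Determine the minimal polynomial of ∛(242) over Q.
m_α(x) = x^3 - 242

α satisfies α^3 = 242, so x^3 - 242 annihilates α. By the rational root test, a rational root p/q (in lowest terms) of x^3 - 242 would satisfy p^3 = 242 q^3, forcing q = 1 and p^3 = 242; but 242 is not a perfect cube, contradiction. A monic cubic over Q with no rational root is irreducible (any nontrivial factorization would include a linear factor). Hence x^3 - 242 is the minimal polynomial of α, and in particular [Q(α):Q] = 3.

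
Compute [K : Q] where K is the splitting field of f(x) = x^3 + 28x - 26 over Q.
[K : Q] = 6

By the rational root test, any rational root of the monic integer polynomial f(x) = x^3 + 28x - 26 must be an integer dividing the constant term -26, i.e. one of ±{1, 2, 13, 26}. Evaluating: f(1) = 3, f(-1) = -55, f(2) = 38, f(-2) = -90, f(13) = 2535, f(-13) = -2587, f(26) = 18278, f(-26) = -18330; none is 0, so f has no rational root and is therefore irreducible over Q (a cubic with no linear factor over a field is irreducible). For an irreducible cubic, the Galois group is A_3 or S_3 according as the discriminant disc(f) = -4a^3 - 27b^2 = -4·(28)^3 - 27·(-26)^2 = -106060 is or is not a square in Q. Here disc(f) = -106060 is not a perfect square in Q, so the Galois group of f over Q is not contained in A_3 and must be all of S_3. The splitting field has degree |S_3| = 6 over Q, so [K : Q] = 6.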